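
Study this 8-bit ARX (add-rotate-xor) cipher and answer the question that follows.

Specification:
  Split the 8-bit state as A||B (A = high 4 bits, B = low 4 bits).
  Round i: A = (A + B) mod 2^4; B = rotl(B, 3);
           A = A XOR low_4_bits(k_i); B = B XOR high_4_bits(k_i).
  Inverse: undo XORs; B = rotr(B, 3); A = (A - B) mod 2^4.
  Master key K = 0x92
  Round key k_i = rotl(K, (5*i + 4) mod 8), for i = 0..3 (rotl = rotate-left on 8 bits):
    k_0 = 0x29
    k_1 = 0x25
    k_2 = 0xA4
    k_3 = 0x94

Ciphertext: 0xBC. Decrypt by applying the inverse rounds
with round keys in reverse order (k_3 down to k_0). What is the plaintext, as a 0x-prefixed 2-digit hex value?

0xDC

s_0 = ciphertext = 0xBC
s_1 = InvRound(s_0, k_3) = 0x5A
s_2 = InvRound(s_1, k_2) = 0x10
s_3 = InvRound(s_2, k_1) = 0x04
s_4 = InvRound(s_3, k_0) = 0xDC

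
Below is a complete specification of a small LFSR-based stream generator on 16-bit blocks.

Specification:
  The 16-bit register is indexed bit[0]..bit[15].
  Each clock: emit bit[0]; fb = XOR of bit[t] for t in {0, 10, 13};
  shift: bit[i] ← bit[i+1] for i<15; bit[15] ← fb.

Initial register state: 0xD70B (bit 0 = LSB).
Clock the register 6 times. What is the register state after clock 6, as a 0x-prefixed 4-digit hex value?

0xE35C

reg_0 = 0xD70B
clock 1: out=1, reg = 0x6B85
clock 2: out=1, reg = 0x35C2
clock 3: out=0, reg = 0x1AE1
clock 4: out=1, reg = 0x8D70
clock 5: out=0, reg = 0xC6B8
clock 6: out=0, reg = 0xE35C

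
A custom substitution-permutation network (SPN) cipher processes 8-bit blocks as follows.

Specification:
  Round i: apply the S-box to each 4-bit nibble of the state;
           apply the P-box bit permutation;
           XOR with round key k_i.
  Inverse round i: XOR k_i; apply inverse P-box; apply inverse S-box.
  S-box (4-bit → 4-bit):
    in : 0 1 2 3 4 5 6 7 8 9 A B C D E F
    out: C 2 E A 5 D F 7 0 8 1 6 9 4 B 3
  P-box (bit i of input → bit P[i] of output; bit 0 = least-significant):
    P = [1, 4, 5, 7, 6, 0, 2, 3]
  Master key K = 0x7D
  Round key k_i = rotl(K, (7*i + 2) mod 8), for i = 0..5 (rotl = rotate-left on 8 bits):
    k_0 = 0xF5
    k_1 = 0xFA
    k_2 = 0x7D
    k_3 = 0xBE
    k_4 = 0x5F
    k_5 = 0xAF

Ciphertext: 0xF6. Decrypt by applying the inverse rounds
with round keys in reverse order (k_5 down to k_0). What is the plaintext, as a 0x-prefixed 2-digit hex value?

0xEE

s_0 = ciphertext = 0xF6
s_1 = InvRound(s_0, k_5) = 0xE1
s_2 = InvRound(s_1, k_4) = 0x06
s_3 = InvRound(s_2, k_3) = 0x92
s_4 = InvRound(s_3, k_2) = 0x65
s_5 = InvRound(s_4, k_1) = 0x2E
s_6 = InvRound(s_5, k_0) = 0xEE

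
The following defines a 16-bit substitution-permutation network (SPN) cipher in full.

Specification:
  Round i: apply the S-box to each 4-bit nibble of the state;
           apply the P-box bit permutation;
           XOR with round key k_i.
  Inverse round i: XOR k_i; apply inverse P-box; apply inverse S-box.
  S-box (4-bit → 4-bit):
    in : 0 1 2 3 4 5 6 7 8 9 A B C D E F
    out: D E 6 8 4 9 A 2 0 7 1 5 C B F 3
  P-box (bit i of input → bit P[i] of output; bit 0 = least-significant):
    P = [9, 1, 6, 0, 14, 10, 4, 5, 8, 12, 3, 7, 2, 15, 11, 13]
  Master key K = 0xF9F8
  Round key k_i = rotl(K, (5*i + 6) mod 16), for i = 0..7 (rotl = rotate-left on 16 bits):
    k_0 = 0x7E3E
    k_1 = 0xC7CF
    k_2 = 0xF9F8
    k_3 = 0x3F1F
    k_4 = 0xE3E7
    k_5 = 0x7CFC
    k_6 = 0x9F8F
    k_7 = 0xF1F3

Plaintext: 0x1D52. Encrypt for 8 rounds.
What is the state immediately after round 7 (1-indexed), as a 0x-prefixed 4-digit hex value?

s_0 = plaintext = 0x1D52
s_1 = Round(s_0, k_0) = 0x87DC
s_2 = Round(s_1, k_1) = 0x93AE
s_3 = Round(s_2, k_2) = 0x333F
s_4 = Round(s_3, k_3) = 0x1DBD
s_5 = Round(s_4, k_4) = 0x1874
s_6 = Round(s_5, k_5) = 0xD0BC
s_7 = Round(s_6, k_6) = 0x7E52
s_8 = Round(s_7, k_7) = 0x2019

0x7E52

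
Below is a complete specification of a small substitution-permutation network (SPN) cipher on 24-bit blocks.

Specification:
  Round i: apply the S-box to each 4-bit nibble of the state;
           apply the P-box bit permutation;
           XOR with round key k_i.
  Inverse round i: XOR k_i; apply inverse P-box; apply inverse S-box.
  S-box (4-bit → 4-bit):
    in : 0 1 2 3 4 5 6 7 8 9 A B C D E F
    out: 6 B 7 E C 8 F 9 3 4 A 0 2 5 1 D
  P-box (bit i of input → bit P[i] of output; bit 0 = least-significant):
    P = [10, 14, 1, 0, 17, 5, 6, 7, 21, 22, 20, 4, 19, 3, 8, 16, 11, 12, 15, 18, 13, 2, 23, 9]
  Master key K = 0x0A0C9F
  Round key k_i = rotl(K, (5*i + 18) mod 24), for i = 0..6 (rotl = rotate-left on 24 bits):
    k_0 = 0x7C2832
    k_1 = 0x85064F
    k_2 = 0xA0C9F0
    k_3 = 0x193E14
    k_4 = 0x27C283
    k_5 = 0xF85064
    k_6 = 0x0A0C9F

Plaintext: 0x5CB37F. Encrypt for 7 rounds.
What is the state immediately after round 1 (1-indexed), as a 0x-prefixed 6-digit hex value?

0x2E3EA1

s_0 = plaintext = 0x5CB37F
s_1 = Round(s_0, k_0) = 0x2E3EA1
s_2 = Round(s_1, k_1) = 0x246BE2
s_3 = Round(s_2, k_2) = 0x2F2CFE
s_4 = Round(s_3, k_3) = 0xD793D8
s_5 = Round(s_4, k_4) = 0xF1AFD3
s_6 = Round(s_5, k_5) = 0x4F2A3F
s_7 = Round(s_6, k_6) = 0xC68364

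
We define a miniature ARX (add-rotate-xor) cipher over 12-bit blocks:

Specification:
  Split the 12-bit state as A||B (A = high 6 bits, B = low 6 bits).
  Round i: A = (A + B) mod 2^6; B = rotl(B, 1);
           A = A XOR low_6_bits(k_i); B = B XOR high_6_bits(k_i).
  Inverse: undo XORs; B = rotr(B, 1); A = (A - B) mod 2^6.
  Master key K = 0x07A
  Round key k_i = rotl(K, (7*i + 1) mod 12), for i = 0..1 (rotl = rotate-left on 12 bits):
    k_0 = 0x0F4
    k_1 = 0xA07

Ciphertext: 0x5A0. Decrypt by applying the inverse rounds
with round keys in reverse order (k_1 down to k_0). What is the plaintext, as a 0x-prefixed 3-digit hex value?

0x5A3

s_0 = ciphertext = 0x5A0
s_1 = InvRound(s_0, k_1) = 0x344
s_2 = InvRound(s_1, k_0) = 0x5A3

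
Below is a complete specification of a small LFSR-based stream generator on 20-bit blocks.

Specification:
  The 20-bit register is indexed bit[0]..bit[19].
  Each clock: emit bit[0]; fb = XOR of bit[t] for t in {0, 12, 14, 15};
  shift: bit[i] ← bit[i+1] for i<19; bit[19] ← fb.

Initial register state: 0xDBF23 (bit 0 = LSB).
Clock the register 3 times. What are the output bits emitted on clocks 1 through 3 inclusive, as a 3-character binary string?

reg_0 = 0xDBF23
clock 1: out=1, reg = 0xEDF91
clock 2: out=1, reg = 0x76FC8
clock 3: out=0, reg = 0xBB7E4

110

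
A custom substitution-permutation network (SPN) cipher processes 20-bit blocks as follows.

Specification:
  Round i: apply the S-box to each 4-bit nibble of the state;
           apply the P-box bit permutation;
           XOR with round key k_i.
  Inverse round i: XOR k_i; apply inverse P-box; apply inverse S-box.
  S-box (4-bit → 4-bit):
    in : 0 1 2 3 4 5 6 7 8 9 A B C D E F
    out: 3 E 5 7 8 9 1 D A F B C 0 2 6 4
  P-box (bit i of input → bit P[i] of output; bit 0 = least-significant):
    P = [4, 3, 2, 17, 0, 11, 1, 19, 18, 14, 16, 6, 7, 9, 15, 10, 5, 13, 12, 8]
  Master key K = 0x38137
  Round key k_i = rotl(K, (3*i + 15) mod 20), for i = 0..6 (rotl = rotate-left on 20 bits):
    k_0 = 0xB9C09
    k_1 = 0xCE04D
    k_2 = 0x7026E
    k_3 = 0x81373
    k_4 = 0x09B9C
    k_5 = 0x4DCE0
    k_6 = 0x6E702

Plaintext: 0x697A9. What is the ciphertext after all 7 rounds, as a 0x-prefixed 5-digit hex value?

s_0 = plaintext = 0x697A9
s_1 = Round(s_0, k_0) = 0x412F4
s_2 = Round(s_1, k_1) = 0xB674F
s_3 = Round(s_2, k_2) = 0xA13AA
s_4 = Round(s_3, k_3) = 0x7FC4A
s_5 = Round(s_4, k_4) = 0xA0AA4
s_6 = Round(s_5, k_5) = 0xAB701
s_7 = Round(s_6, k_6) = 0x14A6F

0x14A6F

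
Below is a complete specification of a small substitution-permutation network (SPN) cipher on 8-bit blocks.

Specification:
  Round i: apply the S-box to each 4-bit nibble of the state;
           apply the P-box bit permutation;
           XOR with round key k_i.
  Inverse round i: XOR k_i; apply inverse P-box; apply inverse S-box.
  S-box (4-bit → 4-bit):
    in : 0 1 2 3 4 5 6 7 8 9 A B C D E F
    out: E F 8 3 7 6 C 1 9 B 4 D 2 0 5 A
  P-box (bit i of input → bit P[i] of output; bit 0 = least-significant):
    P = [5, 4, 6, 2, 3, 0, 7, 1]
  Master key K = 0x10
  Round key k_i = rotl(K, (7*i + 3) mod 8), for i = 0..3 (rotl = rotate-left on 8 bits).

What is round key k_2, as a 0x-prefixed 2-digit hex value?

0x20

K = 0x10
k_0 = rotl(K, (7*0+3) mod 8) = rotl(K, 3) = 0x80
k_1 = rotl(K, (7*1+3) mod 8) = rotl(K, 2) = 0x40
k_2 = rotl(K, (7*2+3) mod 8) = rotl(K, 1) = 0x20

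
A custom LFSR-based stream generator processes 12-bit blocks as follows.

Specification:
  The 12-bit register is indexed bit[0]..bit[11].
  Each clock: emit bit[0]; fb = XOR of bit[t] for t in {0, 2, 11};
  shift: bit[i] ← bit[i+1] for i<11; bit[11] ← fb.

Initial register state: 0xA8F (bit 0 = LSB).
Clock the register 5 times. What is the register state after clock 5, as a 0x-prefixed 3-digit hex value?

0xDD4

reg_0 = 0xA8F
clock 1: out=1, reg = 0xD47
clock 2: out=1, reg = 0xEA3
clock 3: out=1, reg = 0x751
clock 4: out=1, reg = 0xBA8
clock 5: out=0, reg = 0xDD4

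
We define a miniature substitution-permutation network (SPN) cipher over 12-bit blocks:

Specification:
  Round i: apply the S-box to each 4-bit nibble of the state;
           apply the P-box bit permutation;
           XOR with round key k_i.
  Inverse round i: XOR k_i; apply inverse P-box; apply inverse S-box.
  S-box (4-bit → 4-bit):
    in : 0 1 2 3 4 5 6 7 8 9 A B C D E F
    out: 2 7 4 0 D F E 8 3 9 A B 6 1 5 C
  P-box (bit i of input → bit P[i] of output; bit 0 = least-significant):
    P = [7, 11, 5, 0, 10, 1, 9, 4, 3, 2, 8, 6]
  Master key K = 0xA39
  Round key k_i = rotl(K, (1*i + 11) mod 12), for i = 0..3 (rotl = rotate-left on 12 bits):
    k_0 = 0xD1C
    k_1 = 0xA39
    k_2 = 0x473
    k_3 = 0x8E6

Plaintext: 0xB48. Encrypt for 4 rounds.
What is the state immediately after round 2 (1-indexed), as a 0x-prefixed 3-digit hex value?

0x03B

s_0 = plaintext = 0xB48
s_1 = Round(s_0, k_0) = 0x3C0
s_2 = Round(s_1, k_1) = 0x03B
s_3 = Round(s_2, k_2) = 0xCF6
s_4 = Round(s_3, k_3) = 0x3D3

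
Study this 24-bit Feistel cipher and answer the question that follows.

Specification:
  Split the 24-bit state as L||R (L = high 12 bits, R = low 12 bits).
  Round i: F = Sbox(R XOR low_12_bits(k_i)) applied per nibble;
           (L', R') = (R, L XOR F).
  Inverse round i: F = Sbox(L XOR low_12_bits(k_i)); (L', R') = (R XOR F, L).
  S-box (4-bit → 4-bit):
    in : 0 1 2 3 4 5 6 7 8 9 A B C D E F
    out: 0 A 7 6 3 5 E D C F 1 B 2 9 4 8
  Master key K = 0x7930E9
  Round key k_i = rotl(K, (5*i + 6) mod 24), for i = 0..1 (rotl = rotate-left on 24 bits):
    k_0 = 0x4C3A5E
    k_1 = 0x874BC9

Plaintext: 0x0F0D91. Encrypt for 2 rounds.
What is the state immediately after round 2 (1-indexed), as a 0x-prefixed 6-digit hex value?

0xDD833B

s_0 = plaintext = 0x0F0D91
s_1 = Round(s_0, k_0) = 0xD91DD8
s_2 = Round(s_1, k_1) = 0xDD833B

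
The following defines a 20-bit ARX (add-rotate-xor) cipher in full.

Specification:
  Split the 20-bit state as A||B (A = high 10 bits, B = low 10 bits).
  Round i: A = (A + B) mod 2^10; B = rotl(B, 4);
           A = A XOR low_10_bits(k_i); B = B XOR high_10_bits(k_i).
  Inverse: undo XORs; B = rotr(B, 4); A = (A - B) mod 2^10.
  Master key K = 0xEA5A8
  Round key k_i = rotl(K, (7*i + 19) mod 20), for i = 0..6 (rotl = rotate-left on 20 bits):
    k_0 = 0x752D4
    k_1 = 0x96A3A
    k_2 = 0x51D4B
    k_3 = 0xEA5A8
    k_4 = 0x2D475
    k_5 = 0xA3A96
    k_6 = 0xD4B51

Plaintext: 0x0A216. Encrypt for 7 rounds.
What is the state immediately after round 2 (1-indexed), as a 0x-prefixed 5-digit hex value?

0xE7198

s_0 = plaintext = 0x0A216
s_1 = Round(s_0, k_0) = 0x3A8BC
s_2 = Round(s_1, k_1) = 0xE7198
s_3 = Round(s_2, k_2) = 0x1FCC1
s_4 = Round(s_3, k_3) = 0x3A3BA
s_5 = Round(s_4, k_4) = 0x35F1B
s_6 = Round(s_5, k_5) = 0x59332
s_7 = Round(s_6, k_6) = 0xF1C7E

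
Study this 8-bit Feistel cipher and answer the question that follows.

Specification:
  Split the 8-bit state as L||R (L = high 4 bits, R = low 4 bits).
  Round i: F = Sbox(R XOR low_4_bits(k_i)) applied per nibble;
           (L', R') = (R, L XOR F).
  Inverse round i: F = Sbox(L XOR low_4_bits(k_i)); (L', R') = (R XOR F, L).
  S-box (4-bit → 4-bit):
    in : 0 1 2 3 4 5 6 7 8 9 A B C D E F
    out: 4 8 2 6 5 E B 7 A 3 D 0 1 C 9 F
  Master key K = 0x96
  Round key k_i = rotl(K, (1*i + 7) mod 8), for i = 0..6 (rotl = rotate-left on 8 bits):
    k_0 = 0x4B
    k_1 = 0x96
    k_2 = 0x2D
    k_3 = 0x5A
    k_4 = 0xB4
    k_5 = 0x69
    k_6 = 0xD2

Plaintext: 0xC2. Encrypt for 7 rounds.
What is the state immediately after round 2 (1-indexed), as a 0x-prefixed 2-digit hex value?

s_0 = plaintext = 0xC2
s_1 = Round(s_0, k_0) = 0x2F
s_2 = Round(s_1, k_1) = 0xF1
s_3 = Round(s_2, k_2) = 0x1E
s_4 = Round(s_3, k_3) = 0xE4
s_5 = Round(s_4, k_4) = 0x4A
s_6 = Round(s_5, k_5) = 0xA2
s_7 = Round(s_6, k_6) = 0x2E

0xF1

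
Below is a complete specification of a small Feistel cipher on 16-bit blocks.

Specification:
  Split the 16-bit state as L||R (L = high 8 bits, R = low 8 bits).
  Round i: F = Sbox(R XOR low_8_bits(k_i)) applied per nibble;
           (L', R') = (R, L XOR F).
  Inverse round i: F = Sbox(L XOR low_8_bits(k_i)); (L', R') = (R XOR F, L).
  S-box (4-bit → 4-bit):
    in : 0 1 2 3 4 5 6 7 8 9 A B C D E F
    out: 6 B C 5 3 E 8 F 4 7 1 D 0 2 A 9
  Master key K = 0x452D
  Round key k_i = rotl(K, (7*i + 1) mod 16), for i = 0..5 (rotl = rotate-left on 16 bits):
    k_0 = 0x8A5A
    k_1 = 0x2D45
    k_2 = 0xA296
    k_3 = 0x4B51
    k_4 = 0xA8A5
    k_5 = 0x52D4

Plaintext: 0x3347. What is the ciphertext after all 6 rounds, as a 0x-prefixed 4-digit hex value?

s_0 = plaintext = 0x3347
s_1 = Round(s_0, k_0) = 0x4781
s_2 = Round(s_1, k_1) = 0x8144
s_3 = Round(s_2, k_2) = 0x44AD
s_4 = Round(s_3, k_3) = 0xADD4
s_5 = Round(s_4, k_4) = 0xD456
s_6 = Round(s_5, k_5) = 0x5698

0x5698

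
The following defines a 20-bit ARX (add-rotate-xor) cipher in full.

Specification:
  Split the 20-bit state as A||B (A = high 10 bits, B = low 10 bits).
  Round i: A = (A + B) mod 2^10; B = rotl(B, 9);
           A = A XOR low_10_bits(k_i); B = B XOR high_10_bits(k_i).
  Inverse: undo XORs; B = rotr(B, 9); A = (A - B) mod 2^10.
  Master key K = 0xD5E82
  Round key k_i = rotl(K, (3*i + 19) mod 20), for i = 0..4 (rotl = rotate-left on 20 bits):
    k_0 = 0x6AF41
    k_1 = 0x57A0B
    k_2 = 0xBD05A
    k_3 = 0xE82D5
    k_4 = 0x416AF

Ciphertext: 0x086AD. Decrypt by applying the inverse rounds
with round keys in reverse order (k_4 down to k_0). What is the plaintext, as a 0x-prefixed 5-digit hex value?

s_0 = ciphertext = 0x086AD
s_1 = InvRound(s_0, k_4) = 0xCF751
s_2 = InvRound(s_1, k_3) = 0x019E2
s_3 = InvRound(s_2, k_2) = 0x8BE2D
s_4 = InvRound(s_3, k_1) = 0x4F6E7
s_5 = InvRound(s_4, k_0) = 0xF8E99

0xF8E99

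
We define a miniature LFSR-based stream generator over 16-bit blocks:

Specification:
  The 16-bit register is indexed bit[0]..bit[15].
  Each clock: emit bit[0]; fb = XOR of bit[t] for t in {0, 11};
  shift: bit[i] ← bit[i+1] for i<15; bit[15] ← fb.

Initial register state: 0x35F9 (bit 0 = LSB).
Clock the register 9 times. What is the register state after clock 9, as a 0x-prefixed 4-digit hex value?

reg_0 = 0x35F9
clock 1: out=1, reg = 0x9AFC
clock 2: out=0, reg = 0xCD7E
clock 3: out=0, reg = 0xE6BF
clock 4: out=1, reg = 0xF35F
clock 5: out=1, reg = 0xF9AF
clock 6: out=1, reg = 0x7CD7
clock 7: out=1, reg = 0x3E6B
clock 8: out=1, reg = 0x1F35
clock 9: out=1, reg = 0x0F9A

0x0F9A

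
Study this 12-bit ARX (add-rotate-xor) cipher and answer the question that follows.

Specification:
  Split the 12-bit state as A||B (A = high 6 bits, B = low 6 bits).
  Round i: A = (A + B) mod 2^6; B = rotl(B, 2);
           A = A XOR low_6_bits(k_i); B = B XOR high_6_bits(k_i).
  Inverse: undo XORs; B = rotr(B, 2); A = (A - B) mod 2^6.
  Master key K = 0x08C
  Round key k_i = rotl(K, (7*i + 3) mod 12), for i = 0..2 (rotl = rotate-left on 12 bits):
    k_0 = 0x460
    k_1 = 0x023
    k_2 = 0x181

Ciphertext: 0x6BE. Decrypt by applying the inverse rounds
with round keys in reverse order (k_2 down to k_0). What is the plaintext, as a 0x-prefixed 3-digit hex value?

s_0 = ciphertext = 0x6BE
s_1 = InvRound(s_0, k_2) = 0x34E
s_2 = InvRound(s_1, k_1) = 0x2E3
s_3 = InvRound(s_2, k_0) = 0xFEC

0xFEC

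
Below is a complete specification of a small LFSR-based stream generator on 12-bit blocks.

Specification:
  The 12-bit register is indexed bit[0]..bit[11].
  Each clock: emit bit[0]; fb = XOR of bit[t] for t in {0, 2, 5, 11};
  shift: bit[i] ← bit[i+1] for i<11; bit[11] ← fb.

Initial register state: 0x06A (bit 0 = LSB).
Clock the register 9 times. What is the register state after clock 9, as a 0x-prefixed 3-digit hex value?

0x288

reg_0 = 0x06A
clock 1: out=0, reg = 0x835
clock 2: out=1, reg = 0x41A
clock 3: out=0, reg = 0x20D
clock 4: out=1, reg = 0x106
clock 5: out=0, reg = 0x883
clock 6: out=1, reg = 0x441
clock 7: out=1, reg = 0xA20
clock 8: out=0, reg = 0x510
clock 9: out=0, reg = 0x288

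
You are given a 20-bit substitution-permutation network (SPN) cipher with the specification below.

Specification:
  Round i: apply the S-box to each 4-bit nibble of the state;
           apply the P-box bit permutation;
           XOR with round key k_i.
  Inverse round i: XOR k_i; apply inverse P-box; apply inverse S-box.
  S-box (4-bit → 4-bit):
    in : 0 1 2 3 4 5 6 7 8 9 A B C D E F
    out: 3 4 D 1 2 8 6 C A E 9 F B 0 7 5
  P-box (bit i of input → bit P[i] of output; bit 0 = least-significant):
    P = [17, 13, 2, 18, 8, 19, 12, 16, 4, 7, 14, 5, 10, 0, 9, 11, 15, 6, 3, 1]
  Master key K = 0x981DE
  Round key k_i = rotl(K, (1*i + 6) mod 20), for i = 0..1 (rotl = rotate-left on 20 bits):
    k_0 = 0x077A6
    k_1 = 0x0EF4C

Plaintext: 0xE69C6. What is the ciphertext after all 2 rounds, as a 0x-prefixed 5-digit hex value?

0xEC583

s_0 = plaintext = 0xE69C6
s_1 = Round(s_0, k_0) = 0x9944B
s_2 = Round(s_1, k_1) = 0xEC583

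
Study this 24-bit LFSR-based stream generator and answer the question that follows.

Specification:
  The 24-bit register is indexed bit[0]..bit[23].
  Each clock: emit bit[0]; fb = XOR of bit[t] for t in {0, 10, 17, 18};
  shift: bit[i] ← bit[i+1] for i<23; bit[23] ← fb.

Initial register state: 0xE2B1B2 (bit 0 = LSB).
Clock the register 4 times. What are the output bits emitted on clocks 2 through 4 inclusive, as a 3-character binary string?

100

reg_0 = 0xE2B1B2
clock 1: out=0, reg = 0xF158D9
clock 2: out=1, reg = 0xF8AC6C
clock 3: out=0, reg = 0xFC5636
clock 4: out=0, reg = 0x7E2B1B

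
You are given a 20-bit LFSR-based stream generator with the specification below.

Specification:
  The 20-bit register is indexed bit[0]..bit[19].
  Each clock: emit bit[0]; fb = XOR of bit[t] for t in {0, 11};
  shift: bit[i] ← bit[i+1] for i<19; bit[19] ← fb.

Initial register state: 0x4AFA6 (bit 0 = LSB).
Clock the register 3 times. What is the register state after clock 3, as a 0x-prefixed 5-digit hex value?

0x695F4

reg_0 = 0x4AFA6
clock 1: out=0, reg = 0xA57D3
clock 2: out=1, reg = 0xD2BE9
clock 3: out=1, reg = 0x695F4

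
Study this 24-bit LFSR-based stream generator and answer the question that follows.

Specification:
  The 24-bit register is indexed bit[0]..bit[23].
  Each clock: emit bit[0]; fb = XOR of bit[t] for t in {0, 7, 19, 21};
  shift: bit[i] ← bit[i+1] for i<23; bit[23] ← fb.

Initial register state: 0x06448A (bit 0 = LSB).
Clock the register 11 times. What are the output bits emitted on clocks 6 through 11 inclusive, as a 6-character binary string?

reg_0 = 0x06448A
clock 1: out=0, reg = 0x832245
clock 2: out=1, reg = 0xC19122
clock 3: out=0, reg = 0x60C891
clock 4: out=1, reg = 0xB06448
clock 5: out=0, reg = 0xD83224
clock 6: out=0, reg = 0xEC1912
clock 7: out=0, reg = 0x760C89
clock 8: out=1, reg = 0xBB0644
clock 9: out=0, reg = 0x5D8322
clock 10: out=0, reg = 0xAEC191
clock 11: out=1, reg = 0x5760C8

001001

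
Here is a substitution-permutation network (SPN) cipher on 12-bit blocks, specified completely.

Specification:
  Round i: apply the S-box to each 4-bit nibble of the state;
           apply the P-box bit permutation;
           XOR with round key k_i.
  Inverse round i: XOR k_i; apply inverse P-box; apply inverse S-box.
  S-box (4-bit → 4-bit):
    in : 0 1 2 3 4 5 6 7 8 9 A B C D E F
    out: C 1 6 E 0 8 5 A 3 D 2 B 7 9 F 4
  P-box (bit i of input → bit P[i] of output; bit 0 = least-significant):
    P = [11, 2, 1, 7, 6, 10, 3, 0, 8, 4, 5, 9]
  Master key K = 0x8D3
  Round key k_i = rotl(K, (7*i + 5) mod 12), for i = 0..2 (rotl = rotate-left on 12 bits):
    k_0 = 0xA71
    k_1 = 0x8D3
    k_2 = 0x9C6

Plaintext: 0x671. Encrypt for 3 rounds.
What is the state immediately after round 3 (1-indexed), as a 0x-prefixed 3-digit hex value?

s_0 = plaintext = 0x671
s_1 = Round(s_0, k_0) = 0x750
s_2 = Round(s_1, k_1) = 0xA40
s_3 = Round(s_2, k_2) = 0x954

0x954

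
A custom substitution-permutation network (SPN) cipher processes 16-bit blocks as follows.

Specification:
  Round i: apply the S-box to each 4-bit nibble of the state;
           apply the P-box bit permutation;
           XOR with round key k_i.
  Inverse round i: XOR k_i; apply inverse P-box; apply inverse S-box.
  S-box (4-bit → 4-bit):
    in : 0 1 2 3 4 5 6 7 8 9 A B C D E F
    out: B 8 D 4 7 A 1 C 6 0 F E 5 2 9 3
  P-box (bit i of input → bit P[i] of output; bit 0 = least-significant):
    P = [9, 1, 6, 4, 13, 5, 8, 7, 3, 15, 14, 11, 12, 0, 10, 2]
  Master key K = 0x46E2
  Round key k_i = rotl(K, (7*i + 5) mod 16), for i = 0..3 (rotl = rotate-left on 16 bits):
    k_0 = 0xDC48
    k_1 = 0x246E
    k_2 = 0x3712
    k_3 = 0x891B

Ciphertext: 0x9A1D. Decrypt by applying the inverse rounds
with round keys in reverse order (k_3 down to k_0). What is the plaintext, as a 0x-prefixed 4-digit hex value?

s_0 = ciphertext = 0x9A1D
s_1 = InvRound(s_0, k_3) = 0xE93F
s_2 = InvRound(s_1, k_2) = 0xAAD6
s_3 = InvRound(s_2, k_1) = 0x305E
s_4 = InvRound(s_3, k_0) = 0x7B65

0x7B65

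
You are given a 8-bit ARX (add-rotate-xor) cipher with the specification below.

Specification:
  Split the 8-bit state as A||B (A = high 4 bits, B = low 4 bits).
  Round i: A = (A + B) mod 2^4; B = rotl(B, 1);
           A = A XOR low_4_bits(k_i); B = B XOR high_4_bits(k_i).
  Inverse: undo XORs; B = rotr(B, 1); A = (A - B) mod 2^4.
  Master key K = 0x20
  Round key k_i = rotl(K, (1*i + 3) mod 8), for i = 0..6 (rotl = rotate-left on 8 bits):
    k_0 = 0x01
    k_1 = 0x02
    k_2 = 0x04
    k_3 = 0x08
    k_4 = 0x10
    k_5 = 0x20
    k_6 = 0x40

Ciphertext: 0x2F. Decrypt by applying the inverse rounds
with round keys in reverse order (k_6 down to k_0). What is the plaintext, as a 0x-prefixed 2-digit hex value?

0x37

s_0 = ciphertext = 0x2F
s_1 = InvRound(s_0, k_6) = 0x5D
s_2 = InvRound(s_1, k_5) = 0x6F
s_3 = InvRound(s_2, k_4) = 0xF7
s_4 = InvRound(s_3, k_3) = 0xCB
s_5 = InvRound(s_4, k_2) = 0xBD
s_6 = InvRound(s_5, k_1) = 0xBE
s_7 = InvRound(s_6, k_0) = 0x37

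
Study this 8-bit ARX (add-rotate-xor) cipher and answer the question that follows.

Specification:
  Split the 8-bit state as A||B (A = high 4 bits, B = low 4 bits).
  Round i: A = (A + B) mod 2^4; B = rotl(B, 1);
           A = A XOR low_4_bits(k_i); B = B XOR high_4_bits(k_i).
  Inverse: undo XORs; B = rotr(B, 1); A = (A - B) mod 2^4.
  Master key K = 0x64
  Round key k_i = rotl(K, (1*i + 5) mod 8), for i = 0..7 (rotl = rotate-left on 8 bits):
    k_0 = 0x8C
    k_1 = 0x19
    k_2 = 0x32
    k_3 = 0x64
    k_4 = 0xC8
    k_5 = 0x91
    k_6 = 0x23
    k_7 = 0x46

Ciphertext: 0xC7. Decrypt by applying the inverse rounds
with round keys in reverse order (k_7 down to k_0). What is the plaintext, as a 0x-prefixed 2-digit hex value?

0x87

s_0 = ciphertext = 0xC7
s_1 = InvRound(s_0, k_7) = 0x19
s_2 = InvRound(s_1, k_6) = 0x5D
s_3 = InvRound(s_2, k_5) = 0x22
s_4 = InvRound(s_3, k_4) = 0x37
s_5 = InvRound(s_4, k_3) = 0xF8
s_6 = InvRound(s_5, k_2) = 0x0D
s_7 = InvRound(s_6, k_1) = 0x36
s_8 = InvRound(s_7, k_0) = 0x87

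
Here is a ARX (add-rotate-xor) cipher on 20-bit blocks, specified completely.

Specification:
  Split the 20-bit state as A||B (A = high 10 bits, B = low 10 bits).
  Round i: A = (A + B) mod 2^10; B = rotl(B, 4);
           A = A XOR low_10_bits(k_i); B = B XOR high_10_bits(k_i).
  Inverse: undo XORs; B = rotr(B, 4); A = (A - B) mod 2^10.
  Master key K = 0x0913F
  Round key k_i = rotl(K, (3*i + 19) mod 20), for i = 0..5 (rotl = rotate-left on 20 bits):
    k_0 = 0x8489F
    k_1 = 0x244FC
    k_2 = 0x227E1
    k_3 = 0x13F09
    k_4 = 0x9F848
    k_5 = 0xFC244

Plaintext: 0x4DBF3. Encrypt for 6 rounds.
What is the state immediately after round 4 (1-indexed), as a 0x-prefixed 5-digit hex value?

s_0 = plaintext = 0x4DBF3
s_1 = Round(s_0, k_0) = 0x6D92D
s_2 = Round(s_1, k_1) = 0x87E45
s_3 = Round(s_2, k_2) = 0xE14D0
s_4 = Round(s_3, k_3) = 0xD714C
s_5 = Round(s_4, k_4) = 0x382BB
s_6 = Round(s_5, k_5) = 0x77C4A

0xD714C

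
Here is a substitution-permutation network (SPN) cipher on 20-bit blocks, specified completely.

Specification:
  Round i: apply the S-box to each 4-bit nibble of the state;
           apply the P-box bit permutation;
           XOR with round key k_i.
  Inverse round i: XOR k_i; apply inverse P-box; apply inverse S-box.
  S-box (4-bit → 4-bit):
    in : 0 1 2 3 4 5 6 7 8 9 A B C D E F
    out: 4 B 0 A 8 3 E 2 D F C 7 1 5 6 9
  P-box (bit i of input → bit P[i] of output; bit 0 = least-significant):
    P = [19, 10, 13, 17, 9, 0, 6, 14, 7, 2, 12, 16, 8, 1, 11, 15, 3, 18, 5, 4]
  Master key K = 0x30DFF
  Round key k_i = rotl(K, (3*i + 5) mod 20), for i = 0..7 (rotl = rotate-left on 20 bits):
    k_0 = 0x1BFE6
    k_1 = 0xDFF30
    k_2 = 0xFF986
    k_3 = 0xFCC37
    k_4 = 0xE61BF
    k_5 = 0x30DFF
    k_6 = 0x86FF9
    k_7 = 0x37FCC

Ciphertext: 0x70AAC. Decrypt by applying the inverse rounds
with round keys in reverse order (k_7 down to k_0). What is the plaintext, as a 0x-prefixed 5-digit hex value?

0xD4E7B

s_0 = ciphertext = 0x70AAC
s_1 = InvRound(s_0, k_7) = 0xEC0AE
s_2 = InvRound(s_1, k_6) = 0x397B6
s_3 = InvRound(s_2, k_5) = 0xCA0B2
s_4 = InvRound(s_3, k_4) = 0xCF734
s_5 = InvRound(s_4, k_3) = 0x2BA5A
s_6 = InvRound(s_5, k_2) = 0x1C18C
s_7 = InvRound(s_6, k_1) = 0x90BCB
s_8 = InvRound(s_7, k_0) = 0xD4E7B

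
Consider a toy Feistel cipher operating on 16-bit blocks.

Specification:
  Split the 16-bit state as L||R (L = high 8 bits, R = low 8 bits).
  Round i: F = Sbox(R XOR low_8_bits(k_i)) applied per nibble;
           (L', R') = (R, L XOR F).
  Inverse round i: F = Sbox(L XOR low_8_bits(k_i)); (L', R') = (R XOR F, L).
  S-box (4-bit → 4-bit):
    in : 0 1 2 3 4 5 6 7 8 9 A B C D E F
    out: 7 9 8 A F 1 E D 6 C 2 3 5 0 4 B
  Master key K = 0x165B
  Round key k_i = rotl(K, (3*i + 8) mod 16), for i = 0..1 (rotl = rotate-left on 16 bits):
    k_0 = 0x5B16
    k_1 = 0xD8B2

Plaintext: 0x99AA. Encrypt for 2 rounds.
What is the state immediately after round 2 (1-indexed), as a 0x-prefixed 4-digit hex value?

s_0 = plaintext = 0x99AA
s_1 = Round(s_0, k_0) = 0xAAAC
s_2 = Round(s_1, k_1) = 0xAC3E

0xAC3E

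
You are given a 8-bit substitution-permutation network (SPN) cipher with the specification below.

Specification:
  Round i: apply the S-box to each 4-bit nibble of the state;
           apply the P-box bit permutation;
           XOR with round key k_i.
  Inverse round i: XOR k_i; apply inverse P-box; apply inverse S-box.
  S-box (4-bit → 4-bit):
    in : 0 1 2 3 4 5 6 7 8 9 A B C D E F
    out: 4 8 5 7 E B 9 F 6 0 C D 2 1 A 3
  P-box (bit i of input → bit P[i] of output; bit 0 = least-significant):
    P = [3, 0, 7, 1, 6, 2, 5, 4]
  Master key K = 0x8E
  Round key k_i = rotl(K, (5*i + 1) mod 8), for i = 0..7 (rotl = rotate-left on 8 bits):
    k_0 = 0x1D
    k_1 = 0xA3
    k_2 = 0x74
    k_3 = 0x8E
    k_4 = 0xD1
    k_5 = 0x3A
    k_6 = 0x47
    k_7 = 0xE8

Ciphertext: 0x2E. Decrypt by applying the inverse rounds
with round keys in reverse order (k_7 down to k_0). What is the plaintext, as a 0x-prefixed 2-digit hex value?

0x8B

s_0 = ciphertext = 0x2E
s_1 = InvRound(s_0, k_7) = 0xFA
s_2 = InvRound(s_1, k_6) = 0x43
s_3 = InvRound(s_2, k_5) = 0xBF
s_4 = InvRound(s_3, k_4) = 0x36
s_5 = InvRound(s_4, k_3) = 0xA2
s_6 = InvRound(s_5, k_2) = 0x5A
s_7 = InvRound(s_6, k_1) = 0xB3
s_8 = InvRound(s_7, k_0) = 0x8B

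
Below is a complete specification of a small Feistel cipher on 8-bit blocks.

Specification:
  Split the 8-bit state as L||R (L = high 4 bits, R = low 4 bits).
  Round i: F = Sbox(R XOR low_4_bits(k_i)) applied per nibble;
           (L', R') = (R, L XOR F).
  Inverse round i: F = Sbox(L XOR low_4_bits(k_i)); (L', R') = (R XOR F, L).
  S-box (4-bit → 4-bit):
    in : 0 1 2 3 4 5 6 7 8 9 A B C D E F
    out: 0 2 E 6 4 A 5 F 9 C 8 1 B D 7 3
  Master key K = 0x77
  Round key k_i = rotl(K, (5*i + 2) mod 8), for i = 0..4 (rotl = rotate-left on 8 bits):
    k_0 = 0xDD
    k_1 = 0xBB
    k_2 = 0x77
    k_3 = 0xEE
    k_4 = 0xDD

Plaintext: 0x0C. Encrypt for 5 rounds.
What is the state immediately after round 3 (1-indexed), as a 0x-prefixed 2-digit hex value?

0x0D

s_0 = plaintext = 0x0C
s_1 = Round(s_0, k_0) = 0xC2
s_2 = Round(s_1, k_1) = 0x20
s_3 = Round(s_2, k_2) = 0x0D
s_4 = Round(s_3, k_3) = 0xD6
s_5 = Round(s_4, k_4) = 0x6C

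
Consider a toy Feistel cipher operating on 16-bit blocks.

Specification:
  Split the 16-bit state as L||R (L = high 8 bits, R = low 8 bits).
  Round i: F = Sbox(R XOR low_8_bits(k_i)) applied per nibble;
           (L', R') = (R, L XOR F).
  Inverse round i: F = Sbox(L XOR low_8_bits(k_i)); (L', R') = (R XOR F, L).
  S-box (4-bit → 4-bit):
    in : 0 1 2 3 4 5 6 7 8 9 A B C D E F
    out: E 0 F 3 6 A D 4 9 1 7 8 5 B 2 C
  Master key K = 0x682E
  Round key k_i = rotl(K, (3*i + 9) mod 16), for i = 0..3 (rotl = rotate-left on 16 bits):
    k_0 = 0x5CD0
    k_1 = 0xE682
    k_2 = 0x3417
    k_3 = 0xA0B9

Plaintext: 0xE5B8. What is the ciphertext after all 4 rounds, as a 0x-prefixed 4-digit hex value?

s_0 = plaintext = 0xE5B8
s_1 = Round(s_0, k_0) = 0xB83C
s_2 = Round(s_1, k_1) = 0x3C3A
s_3 = Round(s_2, k_2) = 0x3AC7
s_4 = Round(s_3, k_3) = 0xC778

0xC778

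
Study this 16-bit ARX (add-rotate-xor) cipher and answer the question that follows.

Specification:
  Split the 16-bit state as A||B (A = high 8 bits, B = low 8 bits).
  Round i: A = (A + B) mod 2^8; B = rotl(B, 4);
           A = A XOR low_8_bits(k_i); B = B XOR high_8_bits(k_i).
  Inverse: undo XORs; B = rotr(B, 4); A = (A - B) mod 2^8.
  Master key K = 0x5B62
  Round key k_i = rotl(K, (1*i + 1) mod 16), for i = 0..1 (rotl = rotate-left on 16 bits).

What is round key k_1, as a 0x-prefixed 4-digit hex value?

0x6D89

K = 0x5B62
k_0 = rotl(K, (1*0+1) mod 16) = rotl(K, 1) = 0xB6C4
k_1 = rotl(K, (1*1+1) mod 16) = rotl(K, 2) = 0x6D89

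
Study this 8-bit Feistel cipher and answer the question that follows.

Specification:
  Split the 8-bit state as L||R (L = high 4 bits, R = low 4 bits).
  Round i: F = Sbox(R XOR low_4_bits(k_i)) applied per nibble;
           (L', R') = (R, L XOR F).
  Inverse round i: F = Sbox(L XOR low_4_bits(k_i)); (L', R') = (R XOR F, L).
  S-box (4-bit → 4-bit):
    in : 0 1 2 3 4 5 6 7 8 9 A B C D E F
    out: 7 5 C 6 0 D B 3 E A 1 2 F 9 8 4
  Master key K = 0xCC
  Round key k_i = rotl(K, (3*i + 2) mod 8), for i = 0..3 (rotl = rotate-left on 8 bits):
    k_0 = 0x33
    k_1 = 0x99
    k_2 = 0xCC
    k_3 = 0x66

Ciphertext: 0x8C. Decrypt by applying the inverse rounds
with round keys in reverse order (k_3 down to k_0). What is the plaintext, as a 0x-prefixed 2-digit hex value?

0x00

s_0 = ciphertext = 0x8C
s_1 = InvRound(s_0, k_3) = 0x48
s_2 = InvRound(s_1, k_2) = 0x64
s_3 = InvRound(s_2, k_1) = 0x06
s_4 = InvRound(s_3, k_0) = 0x00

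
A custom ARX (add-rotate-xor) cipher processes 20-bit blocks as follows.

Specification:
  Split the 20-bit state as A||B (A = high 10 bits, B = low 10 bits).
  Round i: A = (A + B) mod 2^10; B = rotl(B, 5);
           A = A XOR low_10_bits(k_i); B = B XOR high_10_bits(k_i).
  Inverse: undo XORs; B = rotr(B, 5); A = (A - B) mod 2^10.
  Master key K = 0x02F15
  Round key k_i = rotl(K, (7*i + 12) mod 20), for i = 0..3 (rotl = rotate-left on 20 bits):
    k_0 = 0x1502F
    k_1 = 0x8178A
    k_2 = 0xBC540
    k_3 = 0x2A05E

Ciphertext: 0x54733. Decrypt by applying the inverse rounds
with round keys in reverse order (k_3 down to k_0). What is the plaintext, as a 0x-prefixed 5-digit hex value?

s_0 = ciphertext = 0x54733
s_1 = InvRound(s_0, k_3) = 0x64F7C
s_2 = InvRound(s_1, k_2) = 0xC9DAC
s_3 = InvRound(s_2, k_1) = 0xDC13D
s_4 = InvRound(s_3, k_0) = 0x8D12B

0x8D12B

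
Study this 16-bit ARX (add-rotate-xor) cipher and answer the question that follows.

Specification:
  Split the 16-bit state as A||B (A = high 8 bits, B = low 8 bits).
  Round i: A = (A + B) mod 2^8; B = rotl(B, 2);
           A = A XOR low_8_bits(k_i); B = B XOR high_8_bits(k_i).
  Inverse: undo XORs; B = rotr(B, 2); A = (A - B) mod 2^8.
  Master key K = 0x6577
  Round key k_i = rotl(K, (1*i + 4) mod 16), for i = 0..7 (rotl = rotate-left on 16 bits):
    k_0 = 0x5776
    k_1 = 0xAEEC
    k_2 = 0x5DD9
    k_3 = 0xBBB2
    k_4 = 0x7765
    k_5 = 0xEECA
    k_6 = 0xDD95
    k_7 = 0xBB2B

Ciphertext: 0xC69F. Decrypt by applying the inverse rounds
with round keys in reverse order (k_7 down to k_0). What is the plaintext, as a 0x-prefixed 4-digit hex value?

0x3691

s_0 = ciphertext = 0xC69F
s_1 = InvRound(s_0, k_7) = 0xE409
s_2 = InvRound(s_1, k_6) = 0x3C35
s_3 = InvRound(s_2, k_5) = 0x00F6
s_4 = InvRound(s_3, k_4) = 0x0560
s_5 = InvRound(s_4, k_3) = 0xC1F6
s_6 = InvRound(s_5, k_2) = 0x2EEA
s_7 = InvRound(s_6, k_1) = 0xB111
s_8 = InvRound(s_7, k_0) = 0x3691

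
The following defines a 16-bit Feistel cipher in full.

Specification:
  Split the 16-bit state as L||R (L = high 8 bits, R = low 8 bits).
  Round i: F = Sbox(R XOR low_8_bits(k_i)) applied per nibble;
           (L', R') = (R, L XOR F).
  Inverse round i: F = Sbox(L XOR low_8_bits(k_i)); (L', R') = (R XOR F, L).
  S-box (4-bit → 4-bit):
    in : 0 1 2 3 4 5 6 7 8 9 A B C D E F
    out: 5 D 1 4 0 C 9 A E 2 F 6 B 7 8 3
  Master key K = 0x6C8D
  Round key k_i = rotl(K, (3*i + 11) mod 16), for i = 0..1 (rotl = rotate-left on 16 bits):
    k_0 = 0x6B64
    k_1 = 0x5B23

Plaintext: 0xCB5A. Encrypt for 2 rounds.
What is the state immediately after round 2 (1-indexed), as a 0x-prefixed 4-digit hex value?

0x83AF

s_0 = plaintext = 0xCB5A
s_1 = Round(s_0, k_0) = 0x5A83
s_2 = Round(s_1, k_1) = 0x83AF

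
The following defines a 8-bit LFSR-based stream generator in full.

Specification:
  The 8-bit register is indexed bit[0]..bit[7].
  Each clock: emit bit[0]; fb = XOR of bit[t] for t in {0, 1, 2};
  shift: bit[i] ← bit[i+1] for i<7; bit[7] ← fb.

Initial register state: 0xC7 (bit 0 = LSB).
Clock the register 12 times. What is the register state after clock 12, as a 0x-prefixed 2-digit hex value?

0xA5

reg_0 = 0xC7
clock 1: out=1, reg = 0xE3
clock 2: out=1, reg = 0x71
clock 3: out=1, reg = 0xB8
clock 4: out=0, reg = 0x5C
clock 5: out=0, reg = 0xAE
clock 6: out=0, reg = 0x57
clock 7: out=1, reg = 0xAB
clock 8: out=1, reg = 0x55
clock 9: out=1, reg = 0x2A
clock 10: out=0, reg = 0x95
clock 11: out=1, reg = 0x4A
clock 12: out=0, reg = 0xA5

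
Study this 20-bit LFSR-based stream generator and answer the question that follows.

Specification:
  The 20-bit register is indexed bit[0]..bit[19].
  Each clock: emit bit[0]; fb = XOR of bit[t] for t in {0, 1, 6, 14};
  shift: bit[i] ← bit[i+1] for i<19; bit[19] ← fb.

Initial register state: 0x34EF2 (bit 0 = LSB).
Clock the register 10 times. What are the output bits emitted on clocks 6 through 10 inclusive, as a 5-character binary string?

reg_0 = 0x34EF2
clock 1: out=0, reg = 0x9A779
clock 2: out=1, reg = 0x4D3BC
clock 3: out=0, reg = 0xA69DE
clock 4: out=0, reg = 0xD34EF
clock 5: out=1, reg = 0xE9A77
clock 6: out=1, reg = 0xF4D3B
clock 7: out=1, reg = 0xFA69D
clock 8: out=1, reg = 0xFD34E
clock 9: out=0, reg = 0xFE9A7
clock 10: out=1, reg = 0xFF4D3

11101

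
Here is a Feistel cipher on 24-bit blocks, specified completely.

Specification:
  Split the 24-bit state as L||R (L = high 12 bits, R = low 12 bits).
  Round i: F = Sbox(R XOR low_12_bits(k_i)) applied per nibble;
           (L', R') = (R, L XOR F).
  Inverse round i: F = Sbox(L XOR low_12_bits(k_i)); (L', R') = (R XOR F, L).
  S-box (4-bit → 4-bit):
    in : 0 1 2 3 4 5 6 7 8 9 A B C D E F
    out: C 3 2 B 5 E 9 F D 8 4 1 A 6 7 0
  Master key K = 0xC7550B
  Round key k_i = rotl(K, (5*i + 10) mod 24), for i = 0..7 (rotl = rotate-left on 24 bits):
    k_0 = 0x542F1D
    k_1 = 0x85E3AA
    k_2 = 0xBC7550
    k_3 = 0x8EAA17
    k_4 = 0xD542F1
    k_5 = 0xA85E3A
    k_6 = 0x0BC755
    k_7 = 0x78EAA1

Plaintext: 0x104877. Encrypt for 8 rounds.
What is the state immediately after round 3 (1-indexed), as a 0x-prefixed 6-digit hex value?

s_0 = plaintext = 0x104877
s_1 = Round(s_0, k_0) = 0x877E90
s_2 = Round(s_1, k_1) = 0xE90EC3
s_3 = Round(s_2, k_2) = 0xEC3F1B
s_4 = Round(s_3, k_3) = 0xF1B009
s_5 = Round(s_4, k_4) = 0x009D16
s_6 = Round(s_5, k_5) = 0xD16B23
s_7 = Round(s_6, k_6) = 0xB237EF
s_8 = Round(s_7, k_7) = 0x7EFD74

0xEC3F1B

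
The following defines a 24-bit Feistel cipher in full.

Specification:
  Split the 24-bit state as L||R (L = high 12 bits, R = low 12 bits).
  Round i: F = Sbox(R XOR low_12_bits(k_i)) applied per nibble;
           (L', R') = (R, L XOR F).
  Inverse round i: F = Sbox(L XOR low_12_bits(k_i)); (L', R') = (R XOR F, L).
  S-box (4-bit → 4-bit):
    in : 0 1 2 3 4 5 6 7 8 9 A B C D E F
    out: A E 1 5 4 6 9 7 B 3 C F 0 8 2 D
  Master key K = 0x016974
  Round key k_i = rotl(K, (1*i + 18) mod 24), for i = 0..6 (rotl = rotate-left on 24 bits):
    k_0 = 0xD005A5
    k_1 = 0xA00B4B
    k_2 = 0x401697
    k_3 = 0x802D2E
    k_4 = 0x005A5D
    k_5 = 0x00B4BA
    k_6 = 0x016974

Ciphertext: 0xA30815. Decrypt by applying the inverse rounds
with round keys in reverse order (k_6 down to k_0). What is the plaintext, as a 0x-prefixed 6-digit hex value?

0x1015CA

s_0 = ciphertext = 0xA30815
s_1 = InvRound(s_0, k_6) = 0xD51A30
s_2 = InvRound(s_1, k_5) = 0x91FD51
s_3 = InvRound(s_2, k_4) = 0x81091F
s_4 = InvRound(s_3, k_3) = 0xF4D810
s_5 = InvRound(s_4, k_2) = 0xB9CF4D
s_6 = InvRound(s_5, k_1) = 0x5CAB9C
s_7 = InvRound(s_6, k_0) = 0x1015CA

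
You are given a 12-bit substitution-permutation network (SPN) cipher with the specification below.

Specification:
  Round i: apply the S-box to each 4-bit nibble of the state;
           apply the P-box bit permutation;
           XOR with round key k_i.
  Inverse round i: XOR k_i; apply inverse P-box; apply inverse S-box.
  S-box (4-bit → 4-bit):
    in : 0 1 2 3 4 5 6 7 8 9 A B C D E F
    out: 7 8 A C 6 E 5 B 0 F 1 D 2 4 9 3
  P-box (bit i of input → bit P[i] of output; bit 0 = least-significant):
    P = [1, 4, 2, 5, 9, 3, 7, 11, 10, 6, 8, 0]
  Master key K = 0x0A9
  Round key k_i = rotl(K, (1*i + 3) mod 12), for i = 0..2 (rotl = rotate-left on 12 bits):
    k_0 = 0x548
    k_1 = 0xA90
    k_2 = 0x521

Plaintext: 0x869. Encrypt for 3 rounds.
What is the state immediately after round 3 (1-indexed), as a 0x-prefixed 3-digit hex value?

s_0 = plaintext = 0x869
s_1 = Round(s_0, k_0) = 0x7FE
s_2 = Round(s_1, k_1) = 0xCFB
s_3 = Round(s_2, k_2) = 0x74F

0x74F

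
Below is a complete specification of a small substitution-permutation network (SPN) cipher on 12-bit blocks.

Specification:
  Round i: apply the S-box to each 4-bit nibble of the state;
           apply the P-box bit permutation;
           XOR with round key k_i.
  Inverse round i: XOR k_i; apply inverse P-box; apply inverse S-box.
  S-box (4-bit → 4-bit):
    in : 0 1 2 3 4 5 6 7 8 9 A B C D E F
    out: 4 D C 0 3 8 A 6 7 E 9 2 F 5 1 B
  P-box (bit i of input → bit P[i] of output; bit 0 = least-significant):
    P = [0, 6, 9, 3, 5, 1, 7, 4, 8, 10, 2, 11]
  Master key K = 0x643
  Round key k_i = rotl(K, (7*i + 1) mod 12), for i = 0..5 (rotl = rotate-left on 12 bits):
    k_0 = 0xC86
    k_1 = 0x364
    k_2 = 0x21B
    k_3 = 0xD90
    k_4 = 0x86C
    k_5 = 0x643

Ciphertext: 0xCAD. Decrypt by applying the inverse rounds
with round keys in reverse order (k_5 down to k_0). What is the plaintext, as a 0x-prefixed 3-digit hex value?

s_0 = ciphertext = 0xCAD
s_1 = InvRound(s_0, k_5) = 0x289
s_2 = InvRound(s_1, k_4) = 0x2D8
s_3 = InvRound(s_2, k_3) = 0xF39
s_4 = InvRound(s_3, k_2) = 0xF43
s_5 = InvRound(s_4, k_1) = 0x94E
s_6 = InvRound(s_5, k_0) = 0x406

0x406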